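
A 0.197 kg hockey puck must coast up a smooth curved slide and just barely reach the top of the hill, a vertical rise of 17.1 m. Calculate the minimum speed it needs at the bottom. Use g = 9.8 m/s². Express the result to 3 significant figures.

At the top it is momentarily at rest, so all KE converts to PE: ½mv² = mgh
v = √(2gh) = √(2 × 9.8 × 17.1) = 18.31 m/s

v = 18.3 m/s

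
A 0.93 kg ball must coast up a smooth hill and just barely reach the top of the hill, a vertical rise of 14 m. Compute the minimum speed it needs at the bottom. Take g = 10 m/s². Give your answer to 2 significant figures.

At the top it is momentarily at rest, so all KE converts to PE: ½mv² = mgh
v = √(2gh) = √(2 × 10 × 14) = 16.73 m/s

v = 17 m/s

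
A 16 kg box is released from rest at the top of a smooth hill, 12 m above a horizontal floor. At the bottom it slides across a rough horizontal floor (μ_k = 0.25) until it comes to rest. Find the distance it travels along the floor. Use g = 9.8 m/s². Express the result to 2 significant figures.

d = 48 m

Energy bookkeeping (friction removes W_f = μ_k N d):
At rest all PE has been dissipated by friction: mgh = μ_k m g d
d = h/μ_k = 12/0.25 = 48.00 m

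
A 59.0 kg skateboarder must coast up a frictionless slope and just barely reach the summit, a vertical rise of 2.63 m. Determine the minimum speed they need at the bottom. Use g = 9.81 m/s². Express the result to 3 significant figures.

At the top they are momentarily at rest, so all KE converts to PE: ½mv² = mgh
v = √(2gh) = √(2 × 9.81 × 2.63) = 7.183 m/s

v = 7.18 m/s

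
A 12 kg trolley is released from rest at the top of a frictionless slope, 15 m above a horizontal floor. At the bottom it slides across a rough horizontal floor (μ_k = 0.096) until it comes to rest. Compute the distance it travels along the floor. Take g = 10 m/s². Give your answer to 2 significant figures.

d = 160 m

Energy bookkeeping (friction removes W_f = μ_k N d):
At rest all PE has been dissipated by friction: mgh = μ_k m g d
d = h/μ_k = 15/0.096 = 156.2 m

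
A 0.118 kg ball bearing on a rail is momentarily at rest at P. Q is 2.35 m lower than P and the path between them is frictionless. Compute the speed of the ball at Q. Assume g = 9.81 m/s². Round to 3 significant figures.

Energy conservation between the two points: mgh = ½mv²
v = √(2gh) = √(2 × 9.81 × 2.35) = √46.107 = 6.790 m/s

v = 6.79 m/s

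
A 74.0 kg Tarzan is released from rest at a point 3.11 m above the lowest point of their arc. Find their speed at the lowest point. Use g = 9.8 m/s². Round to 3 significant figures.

v = 7.81 m/s

Equating total energy at the two states: mgh = ½mv²
The mass cancels from both sides.
v = √(2gh) = √(2 × 9.8 × 3.11) = √60.956 = 7.807 m/s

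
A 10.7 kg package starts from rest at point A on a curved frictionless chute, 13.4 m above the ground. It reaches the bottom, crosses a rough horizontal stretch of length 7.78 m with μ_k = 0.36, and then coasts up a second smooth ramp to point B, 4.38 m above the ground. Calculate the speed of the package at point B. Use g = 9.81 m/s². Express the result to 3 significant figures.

Energy at A: mgh₁ = (10.7)(9.81)(13.4) = 1406.6 J
Friction loss: W_f = μ_k mg d = 294.0 J
At B: ½mv² + mgh₂ = mgh₁ − W_f
½mv² = 1406.6 − 294.0 − 459.76 = 652.81 J
v = √(2 × 652.81/10.7) = 11.05 m/s

v = 11.0 m/s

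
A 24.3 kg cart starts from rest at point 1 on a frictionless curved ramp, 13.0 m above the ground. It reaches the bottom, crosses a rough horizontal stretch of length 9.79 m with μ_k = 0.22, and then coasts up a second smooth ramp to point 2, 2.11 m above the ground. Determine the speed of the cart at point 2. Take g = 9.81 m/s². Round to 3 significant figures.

Energy at 1: mgh₁ = (24.3)(9.81)(13.0) = 3099.0 J
Friction loss: W_f = μ_k mg d = 513.4 J
At 2: ½mv² + mgh₂ = mgh₁ − W_f
½mv² = 3099.0 − 513.4 − 502.99 = 2082.6 J
v = √(2 × 2082.6/24.3) = 13.09 m/s

v = 13.1 m/s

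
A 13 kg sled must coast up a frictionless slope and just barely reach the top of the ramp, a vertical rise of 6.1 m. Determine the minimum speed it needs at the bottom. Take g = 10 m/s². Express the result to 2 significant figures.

v = 11 m/s

At the top it is momentarily at rest, so all KE converts to PE: ½mv² = mgh
v = √(2gh) = √(2 × 10 × 6.1) = 11.05 m/s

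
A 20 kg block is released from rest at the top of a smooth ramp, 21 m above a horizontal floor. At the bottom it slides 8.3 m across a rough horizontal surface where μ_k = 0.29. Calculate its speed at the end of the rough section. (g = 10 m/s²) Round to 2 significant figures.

v = 19 m/s

Applying the work–energy principle:
mgh = ½mv² + μ_k m g d
W_f = μ_k mg d = (0.29)(20)(10)(8.3) = 481.4 J
½mv² = mgh − W_f = 4200.0 − 481.4 = 3718.6 J
v = √(2 × 3718.6/20) = 19.28 m/s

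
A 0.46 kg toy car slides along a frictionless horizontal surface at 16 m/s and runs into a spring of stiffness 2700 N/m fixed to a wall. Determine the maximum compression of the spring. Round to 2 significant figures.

All KE is stored as spring PE at maximum compression: ½mv² = ½kx²
x = v√(m/k) = 16 × √(0.46/2700) = 0.2088 m

x = 0.21 m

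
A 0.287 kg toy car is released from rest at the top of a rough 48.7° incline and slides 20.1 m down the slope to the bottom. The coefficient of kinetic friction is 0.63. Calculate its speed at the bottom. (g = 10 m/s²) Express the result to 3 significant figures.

v = 11.6 m/s

Energy: mgh = ½mv² + W_f, with h = L sinθ and W_f = μ_k (mg cosθ) L
mgh = mgL sinθ = (0.287)(10)(20.1)sin48.7° = 43.338 J
W_f = μ_k mg cosθ · L = (0.63)(0.287)(10)cos48.7°·20.1 = 23.99 J
½mv² = 43.338 − 23.99 = 19.352 J
v = √(2 × 19.352/0.287) = 11.61 m/s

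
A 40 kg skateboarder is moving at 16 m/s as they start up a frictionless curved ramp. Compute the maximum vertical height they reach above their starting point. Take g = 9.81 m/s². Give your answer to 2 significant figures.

Setting KE at the bottom equal to PE gained: ½mv² = mgh
h = v²/(2g) = 16²/(2 × 9.81) = 13.05 m

h = 13 m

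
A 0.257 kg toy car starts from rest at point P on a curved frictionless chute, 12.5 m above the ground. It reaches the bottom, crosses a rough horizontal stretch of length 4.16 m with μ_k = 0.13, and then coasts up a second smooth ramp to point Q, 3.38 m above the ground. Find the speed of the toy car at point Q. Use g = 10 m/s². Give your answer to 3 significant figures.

Energy at P: mgh₁ = (0.257)(10)(12.5) = 32.125 J
Friction loss: W_f = μ_k mg d = 1.390 J
At Q: ½mv² + mgh₂ = mgh₁ − W_f
½mv² = 32.125 − 1.390 − 8.6866 = 22.049 J
v = √(2 × 22.049/0.257) = 13.10 m/s

v = 13.1 m/s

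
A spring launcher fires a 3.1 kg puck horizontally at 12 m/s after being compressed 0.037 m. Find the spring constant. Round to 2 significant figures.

k = 330000 N/m

½kx² = ½mv²
k = mv²/x² = (3.1)(12)²/(0.037)² = 326077 N/m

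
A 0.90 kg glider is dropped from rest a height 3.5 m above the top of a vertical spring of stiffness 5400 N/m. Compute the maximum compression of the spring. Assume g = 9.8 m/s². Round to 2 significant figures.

x = 0.11 m

Take the reference level at the top of the uncompressed spring. At max compression the glider has fallen H + x and is momentarily at rest:
mg(H + x) = ½kx²
½(5400)x² − (0.90)(9.8)x − (0.90)(9.8)(3.5) = 0
2700x² − 8.820x − 30.87 = 0
x = [8.820 + √(77.79 + 333396)]/(2 × 2700) = 0.1086 m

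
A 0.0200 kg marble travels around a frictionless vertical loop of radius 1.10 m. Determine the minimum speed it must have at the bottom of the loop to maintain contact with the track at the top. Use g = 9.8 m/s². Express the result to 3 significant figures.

At the top: mg = mv_top²/r ⇒ v_top² = gr = 10.78 m²/s²
Energy from bottom to top (height 2r): ½mv_bot² = ½mv_top² + mg(2r)
v_bot² = gr + 4gr = 5gr = 53.90
v_bot = √(5gr) = 7.342 m/s

v = 7.34 m/s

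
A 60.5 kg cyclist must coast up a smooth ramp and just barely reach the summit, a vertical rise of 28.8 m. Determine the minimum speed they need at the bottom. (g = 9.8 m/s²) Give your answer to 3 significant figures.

At the top they are momentarily at rest, so all KE converts to PE: ½mv² = mgh
v = √(2gh) = √(2 × 9.8 × 28.8) = 23.76 m/s

v = 23.8 m/s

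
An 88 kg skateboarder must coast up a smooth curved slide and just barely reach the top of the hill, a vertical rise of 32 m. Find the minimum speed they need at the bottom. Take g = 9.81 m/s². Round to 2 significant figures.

At the top they are momentarily at rest, so all KE converts to PE: ½mv² = mgh
v = √(2gh) = √(2 × 9.81 × 32) = 25.06 m/s

v = 25 m/s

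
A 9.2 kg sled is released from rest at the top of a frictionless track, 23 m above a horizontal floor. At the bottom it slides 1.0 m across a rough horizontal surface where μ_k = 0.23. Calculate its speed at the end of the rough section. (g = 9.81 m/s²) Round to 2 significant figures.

v = 21 m/s

Energy at the top = energy at the end + work done against friction:
mgh = ½mv² + μ_k m g d
W_f = μ_k mg d = (0.23)(9.2)(9.81)(1.0) = 20.76 J
½mv² = mgh − W_f = 2075.8 − 20.76 = 2055.0 J
v = √(2 × 2055.0/9.2) = 21.14 m/s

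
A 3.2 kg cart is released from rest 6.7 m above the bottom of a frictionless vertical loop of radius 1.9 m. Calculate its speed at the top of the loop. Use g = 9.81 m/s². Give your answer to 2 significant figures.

v = 7.5 m/s

Energy conservation: mgh = ½mv_top² + mg(2r)
v_top² = 2g(h − 2r) = 2(9.81)(6.7 − 3.800) = 56.90
v_top = 7.543 m/s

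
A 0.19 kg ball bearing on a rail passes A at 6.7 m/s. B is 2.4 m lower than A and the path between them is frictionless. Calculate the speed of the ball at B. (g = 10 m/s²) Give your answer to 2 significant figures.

v = 9.6 m/s

By conservation of mechanical energy, ½mv₀² + mgh = ½mv²
v² = v₀² + 2gh = (6.7)² + 2(10)(2.4) = 92.890
v = √92.890 = 9.638 m/s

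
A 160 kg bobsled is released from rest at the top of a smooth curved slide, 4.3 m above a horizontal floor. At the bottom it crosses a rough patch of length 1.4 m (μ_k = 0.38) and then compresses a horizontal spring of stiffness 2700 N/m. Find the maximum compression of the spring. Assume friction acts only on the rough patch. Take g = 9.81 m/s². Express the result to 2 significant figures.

x = 2.1 m

Initial energy: E₁ = mgh = (160)(9.81)(4.3) = 6749.3 J
Friction removes W_f = μ_k mg d = (0.38)(160)(9.81)(1.4) = 835.0 J
Energy reaching the spring: E = 6749.3 − 835.0 = 5914.3 J
At max compression ½kx² = E ⇒ x = √(2E/k) = √(2 × 5914.3/2700) = 2.093 m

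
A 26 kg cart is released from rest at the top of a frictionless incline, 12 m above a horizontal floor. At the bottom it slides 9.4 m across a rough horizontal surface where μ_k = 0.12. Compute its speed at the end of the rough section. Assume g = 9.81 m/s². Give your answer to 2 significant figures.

Energy at the top = energy at the end + work done against friction:
mgh = ½mv² + μ_k m g d
W_f = μ_k mg d = (0.12)(26)(9.81)(9.4) = 287.7 J
½mv² = mgh − W_f = 3060.7 − 287.7 = 2773.0 J
v = √(2 × 2773.0/26) = 14.61 m/s

v = 15 m/s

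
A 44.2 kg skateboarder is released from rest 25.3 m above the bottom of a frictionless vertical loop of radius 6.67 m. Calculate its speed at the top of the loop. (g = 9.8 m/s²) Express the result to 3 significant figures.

v = 15.3 m/s

Energy conservation: mgh = ½mv_top² + mg(2r)
v_top² = 2g(h − 2r) = 2(9.8)(25.3 − 13.34) = 234.4
v_top = 15.31 m/s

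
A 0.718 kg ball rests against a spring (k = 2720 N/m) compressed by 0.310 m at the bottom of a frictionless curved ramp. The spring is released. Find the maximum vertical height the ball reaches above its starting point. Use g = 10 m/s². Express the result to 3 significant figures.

All spring PE becomes gravitational PE at the highest point: ½kx² = mgh
h = kx²/(2mg) = (2720)(0.310)²/(2 × 0.718 × 10) = 18.20 m

h = 18.2 m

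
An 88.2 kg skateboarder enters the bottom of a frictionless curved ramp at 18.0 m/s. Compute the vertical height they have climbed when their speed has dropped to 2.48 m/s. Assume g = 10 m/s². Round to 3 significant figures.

h = 15.9 m

Conservation of energy: ½mv₁² = ½mv₂² + mgh
h = (v₁² − v₂²)/(2g) = (18.0² − 2.48²)/(2 × 10) = 15.89 m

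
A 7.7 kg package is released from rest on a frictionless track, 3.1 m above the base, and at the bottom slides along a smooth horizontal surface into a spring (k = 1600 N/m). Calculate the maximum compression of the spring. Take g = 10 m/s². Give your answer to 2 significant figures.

x = 0.55 m

Energy conservation (no friction) from release to max compression: mgh = ½kx²
x = √(2mgh/k) = √(2 × 7.7 × 10 × 3.1 / 1600) = 0.5462 m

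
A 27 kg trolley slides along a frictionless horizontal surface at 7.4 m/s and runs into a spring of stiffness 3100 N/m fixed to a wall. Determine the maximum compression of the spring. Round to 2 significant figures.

x = 0.69 m

At max compression the trolley is momentarily at rest: ½mv² = ½kx²
x = v√(m/k) = 7.4 × √(27/3100) = 0.6906 m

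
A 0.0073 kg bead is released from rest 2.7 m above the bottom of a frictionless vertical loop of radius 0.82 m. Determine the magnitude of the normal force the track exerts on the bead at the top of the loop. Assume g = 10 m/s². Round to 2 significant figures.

N = 0.12 N

Energy from release to top (height 2r): mgh = ½mv_top² + mg(2r)
v_top² = 2g(h − 2r) = 2(10)(2.7 − 1.640) = 21.200 m²/s²
At the top, both N and weight point toward the centre: N + mg = mv_top²/r
N = m(v_top²/r − g) = 0.0073(21.200/0.82 − 10) = 0.1157 N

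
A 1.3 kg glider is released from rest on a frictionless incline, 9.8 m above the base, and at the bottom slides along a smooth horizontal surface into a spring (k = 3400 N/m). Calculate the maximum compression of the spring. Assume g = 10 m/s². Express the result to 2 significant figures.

Energy conservation (no friction) from release to max compression: mgh = ½kx²
x = √(2mgh/k) = √(2 × 1.3 × 10 × 9.8 / 3400) = 0.2738 m

x = 0.27 m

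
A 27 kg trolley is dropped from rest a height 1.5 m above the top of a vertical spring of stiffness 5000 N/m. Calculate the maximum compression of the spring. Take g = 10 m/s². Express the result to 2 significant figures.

x = 0.46 m

Take the reference level at the top of the uncompressed spring. At max compression the trolley has fallen H + x and is momentarily at rest:
mg(H + x) = ½kx²
½(5000)x² − (27)(10)x − (27)(10)(1.5) = 0
2500x² − 270.0x − 405.0 = 0
x = [270.0 + √(72900 + 4.0500e+06)]/(2 × 2500) = 0.4601 m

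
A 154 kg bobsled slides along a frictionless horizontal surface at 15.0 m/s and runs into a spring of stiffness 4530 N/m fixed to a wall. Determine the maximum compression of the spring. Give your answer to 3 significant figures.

x = 2.77 m

At max compression the bobsled is momentarily at rest: ½mv² = ½kx²
x = v√(m/k) = 15.0 × √(154/4530) = 2.766 m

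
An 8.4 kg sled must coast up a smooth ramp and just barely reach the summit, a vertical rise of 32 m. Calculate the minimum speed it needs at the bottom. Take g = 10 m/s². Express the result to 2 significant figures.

At the top it is momentarily at rest, so all KE converts to PE: ½mv² = mgh
v = √(2gh) = √(2 × 10 × 32) = 25.30 m/s

v = 25 m/s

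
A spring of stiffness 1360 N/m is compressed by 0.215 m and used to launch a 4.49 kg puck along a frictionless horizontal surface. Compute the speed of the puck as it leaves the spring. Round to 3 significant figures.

v = 3.74 m/s

Spring PE converts entirely to kinetic energy: ½kx² = ½mv²
v = x√(k/m) = 0.215 × √(1360/4.49) = 3.742 m/s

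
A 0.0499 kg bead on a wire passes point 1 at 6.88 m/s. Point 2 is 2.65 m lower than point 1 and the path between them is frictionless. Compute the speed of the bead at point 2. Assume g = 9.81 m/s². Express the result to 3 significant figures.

Mechanical energy is conserved (no friction): ½mv₀² + mgh = ½mv²
The mass cancels from both sides.
v² = v₀² + 2gh = (6.88)² + 2(9.81)(2.65) = 99.327
v = √99.327 = 9.966 m/s

v = 9.97 m/s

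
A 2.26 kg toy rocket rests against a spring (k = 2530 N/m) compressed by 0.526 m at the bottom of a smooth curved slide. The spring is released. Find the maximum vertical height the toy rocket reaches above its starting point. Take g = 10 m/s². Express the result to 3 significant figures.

h = 15.5 m

All spring PE becomes gravitational PE at the highest point: ½kx² = mgh
h = kx²/(2mg) = (2530)(0.526)²/(2 × 2.26 × 10) = 15.49 m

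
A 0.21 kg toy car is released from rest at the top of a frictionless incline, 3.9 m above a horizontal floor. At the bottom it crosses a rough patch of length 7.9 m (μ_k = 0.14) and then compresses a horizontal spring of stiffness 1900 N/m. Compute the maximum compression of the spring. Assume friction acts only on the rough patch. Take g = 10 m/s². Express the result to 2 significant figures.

Initial energy: E₁ = mgh = (0.21)(10)(3.9) = 8.1900 J
Friction removes W_f = μ_k mg d = (0.14)(0.21)(10)(7.9) = 2.323 J
Energy reaching the spring: E = 8.1900 − 2.323 = 5.8674 J
At max compression ½kx² = E ⇒ x = √(2E/k) = √(2 × 5.8674/1900) = 0.07859 m

x = 0.079 m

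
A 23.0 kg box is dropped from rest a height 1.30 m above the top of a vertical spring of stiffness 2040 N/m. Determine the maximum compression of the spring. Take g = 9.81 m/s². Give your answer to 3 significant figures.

x = 0.658 m

Take the reference level at the top of the uncompressed spring. At max compression the box has fallen H + x and is momentarily at rest:
mg(H + x) = ½kx²
½(2040)x² − (23.0)(9.81)x − (23.0)(9.81)(1.30) = 0
1020x² − 225.6x − 293.3 = 0
x = [225.6 + √(50909 + 1.1967e+06)]/(2 × 1020) = 0.6581 m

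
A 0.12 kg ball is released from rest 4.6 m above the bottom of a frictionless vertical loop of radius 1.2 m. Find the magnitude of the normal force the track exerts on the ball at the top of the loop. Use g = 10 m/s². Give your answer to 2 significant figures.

N = 3.2 N

Energy from release to top (height 2r): mgh = ½mv_top² + mg(2r)
v_top² = 2g(h − 2r) = 2(10)(4.6 − 2.400) = 44.000 m²/s²
At the top, both N and weight point toward the centre: N + mg = mv_top²/r
N = m(v_top²/r − g) = 0.12(44.000/1.2 − 10) = 3.200 N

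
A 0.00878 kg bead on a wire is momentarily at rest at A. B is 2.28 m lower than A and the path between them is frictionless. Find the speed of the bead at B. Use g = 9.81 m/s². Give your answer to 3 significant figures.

v = 6.69 m/s

Mechanical energy is conserved (no friction): mgh = ½mv²
v = √(2gh) = √(2 × 9.81 × 2.28) = √44.734 = 6.688 m/s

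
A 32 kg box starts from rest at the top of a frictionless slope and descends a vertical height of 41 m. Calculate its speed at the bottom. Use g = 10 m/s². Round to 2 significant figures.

v = 29 m/s

Equating total energy at the two states: mgh = ½mv²
v = √(2gh) = √(2 × 10 × 41) = √820.00 = 28.64 m/s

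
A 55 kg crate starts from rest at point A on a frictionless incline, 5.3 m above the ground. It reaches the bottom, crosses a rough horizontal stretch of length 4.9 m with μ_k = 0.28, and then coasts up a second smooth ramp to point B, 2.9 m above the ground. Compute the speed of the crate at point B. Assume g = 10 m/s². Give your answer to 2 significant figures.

v = 4.5 m/s

Energy at A: mgh₁ = (55)(10)(5.3) = 2915.0 J
Friction loss: W_f = μ_k mg d = 754.6 J
At B: ½mv² + mgh₂ = mgh₁ − W_f
½mv² = 2915.0 − 754.6 − 1595.0 = 565.40 J
v = √(2 × 565.40/55) = 4.534 m/s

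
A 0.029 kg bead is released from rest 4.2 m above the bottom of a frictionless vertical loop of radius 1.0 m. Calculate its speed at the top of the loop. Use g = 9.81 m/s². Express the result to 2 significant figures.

v = 6.6 m/s

Energy conservation: mgh = ½mv_top² + mg(2r)
v_top² = 2g(h − 2r) = 2(9.81)(4.2 − 2.000) = 43.16
v_top = 6.570 m/s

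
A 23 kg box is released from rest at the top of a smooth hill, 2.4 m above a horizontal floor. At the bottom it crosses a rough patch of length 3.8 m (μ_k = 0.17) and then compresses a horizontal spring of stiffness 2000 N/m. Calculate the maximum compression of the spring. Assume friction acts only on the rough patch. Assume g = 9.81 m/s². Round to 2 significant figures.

x = 0.63 m

Initial energy: E₁ = mgh = (23)(9.81)(2.4) = 541.51 J
Friction removes W_f = μ_k mg d = (0.17)(23)(9.81)(3.8) = 145.8 J
Energy reaching the spring: E = 541.51 − 145.8 = 395.76 J
At max compression ½kx² = E ⇒ x = √(2E/k) = √(2 × 395.76/2000) = 0.6291 m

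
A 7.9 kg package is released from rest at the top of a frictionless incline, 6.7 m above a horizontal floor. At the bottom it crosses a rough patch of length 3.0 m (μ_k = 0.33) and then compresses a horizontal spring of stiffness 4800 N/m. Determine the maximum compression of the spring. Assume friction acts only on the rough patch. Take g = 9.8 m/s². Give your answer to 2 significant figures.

x = 0.43 m

Initial energy: E₁ = mgh = (7.9)(9.8)(6.7) = 518.71 J
Friction removes W_f = μ_k mg d = (0.33)(7.9)(9.8)(3.0) = 76.65 J
Energy reaching the spring: E = 518.71 − 76.65 = 442.07 J
At max compression ½kx² = E ⇒ x = √(2E/k) = √(2 × 442.07/4800) = 0.4292 m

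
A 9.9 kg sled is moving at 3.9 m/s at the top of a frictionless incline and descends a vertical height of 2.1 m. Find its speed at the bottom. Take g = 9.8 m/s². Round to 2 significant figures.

Energy conservation between the two points: ½mv₀² + mgh = ½mv²
v² = v₀² + 2gh = (3.9)² + 2(9.8)(2.1) = 56.370
v = √56.370 = 7.508 m/s

v = 7.5 m/s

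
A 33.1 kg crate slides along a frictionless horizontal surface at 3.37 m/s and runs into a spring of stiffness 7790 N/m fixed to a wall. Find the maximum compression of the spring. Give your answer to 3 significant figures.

At max compression the crate is momentarily at rest: ½mv² = ½kx²
x = v√(m/k) = 3.37 × √(33.1/7790) = 0.2197 m

x = 0.220 m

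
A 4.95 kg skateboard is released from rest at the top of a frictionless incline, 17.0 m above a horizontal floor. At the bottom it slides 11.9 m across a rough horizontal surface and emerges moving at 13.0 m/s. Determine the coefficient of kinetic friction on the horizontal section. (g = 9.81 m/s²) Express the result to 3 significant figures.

Applying the work–energy principle:
mgh = ½mv² + μ_k m g d
mgh = 825.51 J; ½mv² = 418.28 J
W_f = 825.51 − 418.28 = 407.2 J
μ_k = W_f/(mg·d) = 407.2/(48.56 × 11.9) = 0.7047

μ_k = 0.705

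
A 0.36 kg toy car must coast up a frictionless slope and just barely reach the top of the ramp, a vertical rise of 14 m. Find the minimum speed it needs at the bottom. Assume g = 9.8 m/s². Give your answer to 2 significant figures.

At the top it is momentarily at rest, so all KE converts to PE: ½mv² = mgh
v = √(2gh) = √(2 × 9.8 × 14) = 16.57 m/s

v = 17 m/s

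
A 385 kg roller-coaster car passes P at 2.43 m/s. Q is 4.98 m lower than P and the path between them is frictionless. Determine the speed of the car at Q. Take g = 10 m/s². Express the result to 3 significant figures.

v = 10.3 m/s

Energy conservation between the two points: ½mv₀² + mgh = ½mv²
The mass cancels from both sides.
v² = v₀² + 2gh = (2.43)² + 2(10)(4.98) = 105.50
v = √105.50 = 10.27 m/s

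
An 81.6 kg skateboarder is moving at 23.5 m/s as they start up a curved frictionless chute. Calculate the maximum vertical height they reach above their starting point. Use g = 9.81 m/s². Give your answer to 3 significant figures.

Setting KE at the bottom equal to PE gained: ½mv² = mgh
h = v²/(2g) = 23.5²/(2 × 9.81) = 28.15 m

h = 28.1 m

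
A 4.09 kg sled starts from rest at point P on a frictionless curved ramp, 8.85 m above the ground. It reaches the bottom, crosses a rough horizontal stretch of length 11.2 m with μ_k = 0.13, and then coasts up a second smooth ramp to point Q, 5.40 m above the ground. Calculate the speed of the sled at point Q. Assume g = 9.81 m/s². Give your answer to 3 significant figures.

Energy at P: mgh₁ = (4.09)(9.81)(8.85) = 355.09 J
Friction loss: W_f = μ_k mg d = 58.42 J
At Q: ½mv² + mgh₂ = mgh₁ − W_f
½mv² = 355.09 − 58.42 − 216.66 = 80.005 J
v = √(2 × 80.005/4.09) = 6.255 m/s

v = 6.25 m/s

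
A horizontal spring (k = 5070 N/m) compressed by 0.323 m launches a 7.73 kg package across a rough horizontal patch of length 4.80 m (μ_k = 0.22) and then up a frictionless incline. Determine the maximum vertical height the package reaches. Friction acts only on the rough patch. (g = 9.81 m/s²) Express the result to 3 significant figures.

h = 2.43 m

Spring energy: E₀ = ½kx² = ½(5070)(0.323)² = 264.47 J
Friction: W_f = μ_k mg d = (0.22)(7.73)(9.81)(4.80) = 80.08 J
Energy at base of ramp: E = 264.47 − 80.08 = 184.40 J
At max height all remaining energy is PE: mgh = E ⇒ h = E/(mg) = 184.40/(7.73 × 9.81) = 2.432 m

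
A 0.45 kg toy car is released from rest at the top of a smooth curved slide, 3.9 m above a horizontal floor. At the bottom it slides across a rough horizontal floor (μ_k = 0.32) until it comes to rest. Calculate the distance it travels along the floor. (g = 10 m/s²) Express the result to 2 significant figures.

Applying the work–energy principle:
At rest all PE has been dissipated by friction: mgh = μ_k m g d
d = h/μ_k = 3.9/0.32 = 12.19 m

d = 12 m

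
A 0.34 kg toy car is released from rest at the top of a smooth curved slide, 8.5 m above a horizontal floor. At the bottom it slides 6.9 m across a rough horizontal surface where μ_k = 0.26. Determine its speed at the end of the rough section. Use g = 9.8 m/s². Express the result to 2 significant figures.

Energy at the top = energy at the end + work done against friction:
mgh = ½mv² + μ_k m g d
W_f = μ_k mg d = (0.26)(0.34)(9.8)(6.9) = 5.978 J
½mv² = mgh − W_f = 28.322 − 5.978 = 22.344 J
v = √(2 × 22.344/0.34) = 11.46 m/s

v = 11 m/s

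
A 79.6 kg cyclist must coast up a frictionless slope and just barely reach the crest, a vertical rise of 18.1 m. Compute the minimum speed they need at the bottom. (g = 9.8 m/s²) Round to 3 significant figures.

At the top they are momentarily at rest, so all KE converts to PE: ½mv² = mgh
v = √(2gh) = √(2 × 9.8 × 18.1) = 18.84 m/s

v = 18.8 m/s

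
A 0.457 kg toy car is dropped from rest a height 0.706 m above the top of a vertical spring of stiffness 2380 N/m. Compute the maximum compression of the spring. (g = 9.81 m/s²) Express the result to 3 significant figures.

x = 0.0535 m

Take the reference level at the top of the uncompressed spring. At max compression the car has fallen H + x and is momentarily at rest:
mg(H + x) = ½kx²
½(2380)x² − (0.457)(9.81)x − (0.457)(9.81)(0.706) = 0
1190x² − 4.483x − 3.165 = 0
x = [4.483 + √(20.10 + 15066)]/(2 × 1190) = 0.05349 m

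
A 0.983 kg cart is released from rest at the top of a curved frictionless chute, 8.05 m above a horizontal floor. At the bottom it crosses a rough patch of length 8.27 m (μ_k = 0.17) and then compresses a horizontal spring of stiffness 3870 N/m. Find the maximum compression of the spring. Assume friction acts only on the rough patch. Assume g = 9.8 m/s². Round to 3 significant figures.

Initial energy: E₁ = mgh = (0.983)(9.8)(8.05) = 77.549 J
Friction removes W_f = μ_k mg d = (0.17)(0.983)(9.8)(8.27) = 13.54 J
Energy reaching the spring: E = 77.549 − 13.54 = 64.005 J
At max compression ½kx² = E ⇒ x = √(2E/k) = √(2 × 64.005/3870) = 0.1819 m

x = 0.182 m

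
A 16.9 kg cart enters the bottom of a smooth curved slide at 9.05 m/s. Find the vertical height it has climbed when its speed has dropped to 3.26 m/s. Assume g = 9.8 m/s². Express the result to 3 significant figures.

Energy balance between the two points: ½mv₁² = ½mv₂² + mgh
h = (v₁² − v₂²)/(2g) = (9.05² − 3.26²)/(2 × 9.8) = 3.636 m

h = 3.64 m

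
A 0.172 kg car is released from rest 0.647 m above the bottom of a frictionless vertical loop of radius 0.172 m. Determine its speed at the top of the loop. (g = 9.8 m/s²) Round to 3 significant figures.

Energy conservation: mgh = ½mv_top² + mg(2r)
v_top² = 2g(h − 2r) = 2(9.8)(0.647 − 0.3440) = 5.939
v_top = 2.437 m/s

v = 2.44 m/s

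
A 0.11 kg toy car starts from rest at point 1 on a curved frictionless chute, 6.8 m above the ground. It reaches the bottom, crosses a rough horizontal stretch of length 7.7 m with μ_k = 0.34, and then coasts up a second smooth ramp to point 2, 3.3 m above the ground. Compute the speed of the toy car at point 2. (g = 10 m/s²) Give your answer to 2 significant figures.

Energy at 1: mgh₁ = (0.11)(10)(6.8) = 7.4800 J
Friction loss: W_f = μ_k mg d = 2.880 J
At 2: ½mv² + mgh₂ = mgh₁ − W_f
½mv² = 7.4800 − 2.880 − 3.6300 = 0.97020 J
v = √(2 × 0.97020/0.11) = 4.200 m/s

v = 4.2 m/s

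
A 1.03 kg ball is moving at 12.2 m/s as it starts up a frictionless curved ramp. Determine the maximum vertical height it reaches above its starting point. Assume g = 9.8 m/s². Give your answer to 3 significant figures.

h = 7.59 m

By energy conservation, ½mv² = mgh
h = v²/(2g) = 12.2²/(2 × 9.8) = 7.594 m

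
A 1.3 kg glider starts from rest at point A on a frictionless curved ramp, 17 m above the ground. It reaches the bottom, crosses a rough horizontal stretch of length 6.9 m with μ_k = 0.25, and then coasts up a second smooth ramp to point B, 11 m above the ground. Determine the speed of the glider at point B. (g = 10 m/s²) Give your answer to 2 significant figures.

v = 9.2 m/s

Energy at A: mgh₁ = (1.3)(10)(17) = 221.00 J
Friction loss: W_f = μ_k mg d = 22.43 J
At B: ½mv² + mgh₂ = mgh₁ − W_f
½mv² = 221.00 − 22.43 − 143.00 = 55.575 J
v = √(2 × 55.575/1.3) = 9.247 m/s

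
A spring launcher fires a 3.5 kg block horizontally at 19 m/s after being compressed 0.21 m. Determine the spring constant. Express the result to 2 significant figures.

Energy stored in the spring equals the launch KE: ½kx² = ½mv²
k = mv²/x² = (3.5)(19)²/(0.21)² = 28651 N/m

k = 29000 N/m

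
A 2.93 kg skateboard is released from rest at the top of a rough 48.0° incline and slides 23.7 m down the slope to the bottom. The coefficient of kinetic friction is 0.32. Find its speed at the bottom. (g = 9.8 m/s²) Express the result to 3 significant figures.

Energy: mgh = ½mv² + W_f, with h = L sinθ and W_f = μ_k (mg cosθ) L
mgh = mgL sinθ = (2.93)(9.8)(23.7)sin48.0° = 505.73 J
W_f = μ_k mg cosθ · L = (0.32)(2.93)(9.8)cos48.0°·23.7 = 145.7 J
½mv² = 505.73 − 145.7 = 360.01 J
v = √(2 × 360.01/2.93) = 15.68 m/s

v = 15.7 m/s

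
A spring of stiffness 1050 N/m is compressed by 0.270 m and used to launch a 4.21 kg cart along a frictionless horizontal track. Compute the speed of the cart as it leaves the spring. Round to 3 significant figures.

v = 4.26 m/s

Spring PE converts entirely to kinetic energy: ½kx² = ½mv²
v = x√(k/m) = 0.270 × √(1050/4.21) = 4.264 m/s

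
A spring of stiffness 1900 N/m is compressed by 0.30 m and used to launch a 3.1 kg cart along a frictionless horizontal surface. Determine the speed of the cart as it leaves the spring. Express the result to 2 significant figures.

v = 7.4 m/s

Spring PE converts entirely to kinetic energy: ½kx² = ½mv²
v = x√(k/m) = 0.30 × √(1900/3.1) = 7.427 m/s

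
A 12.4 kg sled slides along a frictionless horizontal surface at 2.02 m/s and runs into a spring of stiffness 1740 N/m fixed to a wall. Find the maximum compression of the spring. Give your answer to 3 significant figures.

At max compression the sled is momentarily at rest: ½mv² = ½kx²
x = v√(m/k) = 2.02 × √(12.4/1740) = 0.1705 m

x = 0.171 m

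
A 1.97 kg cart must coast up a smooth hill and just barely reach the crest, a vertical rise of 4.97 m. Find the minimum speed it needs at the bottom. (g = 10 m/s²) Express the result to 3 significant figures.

At the top it is momentarily at rest, so all KE converts to PE: ½mv² = mgh
v = √(2gh) = √(2 × 10 × 4.97) = 9.970 m/s

v = 9.97 m/s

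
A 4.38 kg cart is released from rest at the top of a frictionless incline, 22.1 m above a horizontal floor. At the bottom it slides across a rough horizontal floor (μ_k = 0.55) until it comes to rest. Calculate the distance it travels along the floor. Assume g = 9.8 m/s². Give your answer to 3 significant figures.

Energy bookkeeping (friction removes W_f = μ_k N d):
At rest all PE has been dissipated by friction: mgh = μ_k m g d
d = h/μ_k = 22.1/0.55 = 40.18 m

d = 40.2 m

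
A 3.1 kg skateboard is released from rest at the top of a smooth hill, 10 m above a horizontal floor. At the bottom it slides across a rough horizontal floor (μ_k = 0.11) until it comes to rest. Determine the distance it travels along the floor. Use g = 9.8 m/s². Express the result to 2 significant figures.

Energy at the top = energy at the end + work done against friction:
At rest all PE has been dissipated by friction: mgh = μ_k m g d
d = h/μ_k = 10/0.11 = 90.91 m

d = 91 m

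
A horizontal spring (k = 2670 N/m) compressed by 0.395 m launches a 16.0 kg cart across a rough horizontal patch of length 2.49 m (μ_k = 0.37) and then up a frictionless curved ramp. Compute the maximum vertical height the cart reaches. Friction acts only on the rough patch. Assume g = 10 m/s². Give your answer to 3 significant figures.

h = 0.381 m

Spring energy: E₀ = ½kx² = ½(2670)(0.395)² = 208.29 J
Friction: W_f = μ_k mg d = (0.37)(16.0)(10)(2.49) = 147.4 J
Energy at base of ramp: E = 208.29 − 147.4 = 60.885 J
At max height all remaining energy is PE: mgh = E ⇒ h = E/(mg) = 60.885/(16.0 × 10) = 0.3805 m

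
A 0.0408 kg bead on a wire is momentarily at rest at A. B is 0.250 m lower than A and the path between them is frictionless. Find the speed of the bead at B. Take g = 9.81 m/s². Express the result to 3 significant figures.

By conservation of mechanical energy, mgh = ½mv²
v = √(2gh) = √(2 × 9.81 × 0.250) = √4.9050 = 2.215 m/s

v = 2.21 m/s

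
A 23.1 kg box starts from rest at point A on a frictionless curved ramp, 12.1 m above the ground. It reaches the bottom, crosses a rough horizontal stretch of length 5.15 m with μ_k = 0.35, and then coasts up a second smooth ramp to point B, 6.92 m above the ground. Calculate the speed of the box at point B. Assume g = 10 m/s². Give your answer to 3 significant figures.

Energy at A: mgh₁ = (23.1)(10)(12.1) = 2795.1 J
Friction loss: W_f = μ_k mg d = 416.4 J
At B: ½mv² + mgh₂ = mgh₁ − W_f
½mv² = 2795.1 − 416.4 − 1598.5 = 780.20 J
v = √(2 × 780.20/23.1) = 8.219 m/s

v = 8.22 m/s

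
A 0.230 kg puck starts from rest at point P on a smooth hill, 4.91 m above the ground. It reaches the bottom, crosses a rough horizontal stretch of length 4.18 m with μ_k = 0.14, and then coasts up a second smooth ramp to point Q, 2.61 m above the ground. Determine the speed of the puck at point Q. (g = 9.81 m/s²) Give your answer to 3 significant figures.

Energy at P: mgh₁ = (0.230)(9.81)(4.91) = 11.078 J
Friction loss: W_f = μ_k mg d = 1.320 J
At Q: ½mv² + mgh₂ = mgh₁ − W_f
½mv² = 11.078 − 1.320 − 5.8889 = 3.8691 J
v = √(2 × 3.8691/0.230) = 5.800 m/s

v = 5.80 m/s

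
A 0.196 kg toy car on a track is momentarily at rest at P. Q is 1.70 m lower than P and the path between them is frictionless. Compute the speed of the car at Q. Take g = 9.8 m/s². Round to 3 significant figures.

v = 5.77 m/s

Energy conservation between the two points: mgh = ½mv²
v = √(2gh) = √(2 × 9.8 × 1.70) = √33.320 = 5.772 m/s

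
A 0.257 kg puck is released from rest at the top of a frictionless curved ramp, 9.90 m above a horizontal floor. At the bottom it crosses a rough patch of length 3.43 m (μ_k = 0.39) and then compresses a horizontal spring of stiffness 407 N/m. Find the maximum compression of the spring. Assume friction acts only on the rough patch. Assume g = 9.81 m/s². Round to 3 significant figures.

x = 0.326 m

Initial energy: E₁ = mgh = (0.257)(9.81)(9.90) = 24.960 J
Friction removes W_f = μ_k mg d = (0.39)(0.257)(9.81)(3.43) = 3.373 J
Energy reaching the spring: E = 24.960 − 3.373 = 21.587 J
At max compression ½kx² = E ⇒ x = √(2E/k) = √(2 × 21.587/407) = 0.3257 m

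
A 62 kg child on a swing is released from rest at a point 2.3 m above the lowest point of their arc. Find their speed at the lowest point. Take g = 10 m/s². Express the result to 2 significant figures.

Energy conservation between the two points: mgh = ½mv²
The mass cancels from both sides.
v = √(2gh) = √(2 × 10 × 2.3) = √46.000 = 6.782 m/s

v = 6.8 m/s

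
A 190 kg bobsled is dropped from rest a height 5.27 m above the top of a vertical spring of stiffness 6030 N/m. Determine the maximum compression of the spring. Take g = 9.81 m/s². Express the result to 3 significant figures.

Let x be the compression. The total drop is H + x, and the bobsled is instantaneously at rest at max compression, so energy conservation gives:
mg(H + x) = ½kx²
½(6030)x² − (190)(9.81)x − (190)(9.81)(5.27) = 0
3015x² − 1864x − 9823 = 0
x = [1864 + √(3.474e+06 + 1.1846e+08)]/(2 × 3015) = 2.140 m

x = 2.14 m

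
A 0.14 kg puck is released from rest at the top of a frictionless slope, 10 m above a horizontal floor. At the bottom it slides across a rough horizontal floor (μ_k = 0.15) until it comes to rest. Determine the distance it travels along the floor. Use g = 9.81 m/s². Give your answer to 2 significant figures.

Energy bookkeeping (friction removes W_f = μ_k N d):
At rest all PE has been dissipated by friction: mgh = μ_k m g d
d = h/μ_k = 10/0.15 = 66.67 m

d = 67 m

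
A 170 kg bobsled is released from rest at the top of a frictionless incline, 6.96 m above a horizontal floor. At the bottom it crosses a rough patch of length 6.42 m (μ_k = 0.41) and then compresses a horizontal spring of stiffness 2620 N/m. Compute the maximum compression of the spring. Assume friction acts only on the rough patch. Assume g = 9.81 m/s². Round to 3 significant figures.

x = 2.35 m

Initial energy: E₁ = mgh = (170)(9.81)(6.96) = 11607 J
Friction removes W_f = μ_k mg d = (0.41)(170)(9.81)(6.42) = 4390 J
Energy reaching the spring: E = 11607 − 4390 = 7217.5 J
At max compression ½kx² = E ⇒ x = √(2E/k) = √(2 × 7217.5/2620) = 2.347 m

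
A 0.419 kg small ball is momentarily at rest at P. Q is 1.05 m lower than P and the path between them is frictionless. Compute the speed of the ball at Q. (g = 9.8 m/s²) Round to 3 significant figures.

v = 4.54 m/s

Energy conservation between the two points: mgh = ½mv²
v = √(2gh) = √(2 × 9.8 × 1.05) = √20.580 = 4.537 m/s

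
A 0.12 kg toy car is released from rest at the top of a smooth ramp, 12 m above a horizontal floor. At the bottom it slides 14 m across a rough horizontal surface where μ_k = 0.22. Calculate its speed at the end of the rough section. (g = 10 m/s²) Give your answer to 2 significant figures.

Applying the work–energy principle:
mgh = ½mv² + μ_k m g d
W_f = μ_k mg d = (0.22)(0.12)(10)(14) = 3.696 J
½mv² = mgh − W_f = 14.400 − 3.696 = 10.704 J
v = √(2 × 10.704/0.12) = 13.36 m/s

v = 13 m/s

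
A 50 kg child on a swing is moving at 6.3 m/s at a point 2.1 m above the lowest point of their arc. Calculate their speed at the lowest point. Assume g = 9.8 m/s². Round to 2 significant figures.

v = 9.0 m/s

By conservation of mechanical energy, ½mv₀² + mgh = ½mv²
v² = v₀² + 2gh = (6.3)² + 2(9.8)(2.1) = 80.850
v = √80.850 = 8.992 m/s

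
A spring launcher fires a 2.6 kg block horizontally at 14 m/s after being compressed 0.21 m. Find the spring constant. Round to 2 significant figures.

Energy stored in the spring equals the launch KE: ½kx² = ½mv²
k = mv²/x² = (2.6)(14)²/(0.21)² = 11556 N/m

k = 12000 N/m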